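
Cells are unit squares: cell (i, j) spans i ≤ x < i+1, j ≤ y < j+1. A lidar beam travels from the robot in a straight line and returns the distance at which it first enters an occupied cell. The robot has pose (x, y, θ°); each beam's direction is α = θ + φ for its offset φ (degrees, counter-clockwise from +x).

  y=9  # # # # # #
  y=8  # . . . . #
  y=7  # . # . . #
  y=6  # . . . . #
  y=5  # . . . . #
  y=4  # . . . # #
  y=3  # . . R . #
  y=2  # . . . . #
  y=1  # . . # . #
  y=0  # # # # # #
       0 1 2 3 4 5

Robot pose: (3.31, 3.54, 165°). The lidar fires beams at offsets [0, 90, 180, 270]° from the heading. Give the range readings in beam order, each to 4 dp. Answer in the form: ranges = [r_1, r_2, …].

ranges = [2.3915, 2.6296, 1.7496, 5.6526]

beam 1: φ=0°, α=165°
  dir = (cos 165°, sin 165°) = (-0.9659, 0.2588); from cell (3,3)
  next x-line at t=0.3209, next y-line at t=1.7773; Δt_x=1.0353, Δt_y=3.8637
    x: enter (2,3) at t=0.3209
    x: enter (1,3) at t=1.3562
    y: enter (1,4) at t=1.7773
    x: enter (0,4) at t=2.3915 ← occupied
  → r_1 = 2.3915
beam 2: φ=90°, α=255°
  dir = (cos 255°, sin 255°) = (-0.2588, -0.9659); from cell (3,3)
  next x-line at t=1.1977, next y-line at t=0.5590; Δt_x=3.8637, Δt_y=1.0353
    y: enter (3,2) at t=0.5590
    x: enter (2,2) at t=1.1977
    y: enter (2,1) at t=1.5943
    y: enter (2,0) at t=2.6296 ← occupied
  → r_2 = 2.6296
beam 3: φ=180°, α=345°
  dir = (cos 345°, sin 345°) = (0.9659, -0.2588); from cell (3,3)
  next x-line at t=0.7143, next y-line at t=2.0864; Δt_x=1.0353, Δt_y=3.8637
    x: enter (4,3) at t=0.7143
    x: enter (5,3) at t=1.7496 ← occupied
  → r_3 = 1.7496
beam 4: φ=270°, α=75°
  dir = (cos 75°, sin 75°) = (0.2588, 0.9659); from cell (3,3)
  next x-line at t=2.6660, next y-line at t=0.4762; Δt_x=3.8637, Δt_y=1.0353
    y: enter (3,4) at t=0.4762
    y: enter (3,5) at t=1.5115
    y: enter (3,6) at t=2.5468
    x: enter (4,6) at t=2.6660
    y: enter (4,7) at t=3.5821
    y: enter (4,8) at t=4.6173
    y: enter (4,9) at t=5.6526 ← occupied
  → r_4 = 5.6526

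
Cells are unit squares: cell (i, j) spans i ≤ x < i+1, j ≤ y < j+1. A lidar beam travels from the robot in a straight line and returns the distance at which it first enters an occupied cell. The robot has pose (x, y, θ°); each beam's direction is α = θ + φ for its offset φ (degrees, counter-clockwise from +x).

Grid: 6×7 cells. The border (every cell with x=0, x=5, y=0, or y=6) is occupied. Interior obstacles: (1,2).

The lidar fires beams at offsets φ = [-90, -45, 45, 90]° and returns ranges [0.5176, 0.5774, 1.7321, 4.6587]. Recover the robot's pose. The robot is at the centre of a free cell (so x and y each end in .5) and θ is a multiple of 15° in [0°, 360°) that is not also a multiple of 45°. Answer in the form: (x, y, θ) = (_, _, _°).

(x, y, θ) = (3.5, 1.5, 345°)

Candidates: 19 free-cell centres × 16 headings = 304 poses. Raycast each; keep the one whose scan matches to 4 dp.
  (2.5, 5.5, 300°): beam 1 = 1.7321 ≠ 0.5176 ✗
  (4.5, 5.5, 165°): beam 3 = 4.0415 ≠ 1.7321 ✗
  (3.5, 5.5, 60°): beam 1 = 1.7321 ≠ 0.5176 ✗
  (2.5, 4.5, 345°): beam 1 = 1.9319 ≠ 0.5176 ✗
  …
  (3.5, 1.5, 345°): r_1=0.5176, r_2=0.5774, r_3=1.7321, r_4=4.6587 — all match ✓
Only this pose fits every beam.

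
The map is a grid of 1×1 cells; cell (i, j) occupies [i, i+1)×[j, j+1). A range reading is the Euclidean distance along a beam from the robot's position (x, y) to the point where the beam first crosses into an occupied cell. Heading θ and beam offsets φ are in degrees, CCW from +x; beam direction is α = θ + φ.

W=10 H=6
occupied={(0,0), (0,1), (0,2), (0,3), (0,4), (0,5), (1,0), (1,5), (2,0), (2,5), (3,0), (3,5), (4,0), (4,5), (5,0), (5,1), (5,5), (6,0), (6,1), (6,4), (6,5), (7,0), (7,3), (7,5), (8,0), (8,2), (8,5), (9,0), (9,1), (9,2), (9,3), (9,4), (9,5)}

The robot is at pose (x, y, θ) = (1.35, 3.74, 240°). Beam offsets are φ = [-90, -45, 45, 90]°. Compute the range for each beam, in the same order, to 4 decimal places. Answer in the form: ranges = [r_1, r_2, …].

ranges = [0.4041, 0.3623, 2.8367, 4.2147]

beam 1: φ=-90°, α=150°
  direction (-0.8660, 0.5000); cell (1,3); t to first gridline: x 0.4041, y 0.5200 (then +1.1547 / +2.0000)
    (0,3) via x @ 0.4041  # hit
  → r_1 = 0.4041
beam 2: φ=-45°, α=195°
  direction (-0.9659, -0.2588); cell (1,3); t to first gridline: x 0.3623, y 2.8591 (then +1.0353 / +3.8637)
    (0,3) via x @ 0.3623  # hit
  → r_2 = 0.3623
beam 3: φ=45°, α=285°
  direction (0.2588, -0.9659); cell (1,3); t to first gridline: x 2.5114, y 0.7661 (then +3.8637 / +1.0353)
    (1,2) via y @ 0.7661
    (1,1) via y @ 1.8014
    (2,1) via x @ 2.5114
    (2,0) via y @ 2.8367  # hit
  → r_3 = 2.8367
beam 4: φ=90°, α=330°
  direction (0.8660, -0.5000); cell (1,3); t to first gridline: x 0.7506, y 1.4800 (then +1.1547 / +2.0000)
    (2,3) via x @ 0.7506
    (2,2) via y @ 1.4800
    (3,2) via x @ 1.9053
    (4,2) via x @ 3.0600
    (4,1) via y @ 3.4800
    (5,1) via x @ 4.2147  # hit
  → r_4 = 4.2147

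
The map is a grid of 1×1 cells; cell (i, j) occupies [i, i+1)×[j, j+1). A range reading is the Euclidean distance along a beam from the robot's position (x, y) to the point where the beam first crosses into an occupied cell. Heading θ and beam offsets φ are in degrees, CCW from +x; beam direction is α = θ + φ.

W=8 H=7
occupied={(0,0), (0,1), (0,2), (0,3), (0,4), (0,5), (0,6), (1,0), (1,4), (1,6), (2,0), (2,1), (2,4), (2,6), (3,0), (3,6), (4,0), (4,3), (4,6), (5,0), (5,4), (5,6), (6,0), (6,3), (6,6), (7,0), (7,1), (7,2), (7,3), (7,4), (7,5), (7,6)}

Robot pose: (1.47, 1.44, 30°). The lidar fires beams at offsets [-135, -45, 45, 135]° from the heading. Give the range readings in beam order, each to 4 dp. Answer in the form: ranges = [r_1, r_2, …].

ranges = [0.4555, 0.5487, 2.6503, 0.4866]

beam 1: φ=-135°, α=255°
  cosα=-0.2588 sinα=-0.9659 | (1,1) | tMaxX 1.8159 tMaxY 0.4555 | tΔX 3.8637 tΔY 1.0353
    t=0.4555 [y] (1,0) — stop
  → r_1 = 0.4555
beam 2: φ=-45°, α=345°
  cosα=0.9659 sinα=-0.2588 | (1,1) | tMaxX 0.5487 tMaxY 1.7000 | tΔX 1.0353 tΔY 3.8637
    t=0.5487 [x] (2,1) — stop
  → r_2 = 0.5487
beam 3: φ=45°, α=75°
  cosα=0.2588 sinα=0.9659 | (1,1) | tMaxX 2.0478 tMaxY 0.5798 | tΔX 3.8637 tΔY 1.0353
    t=0.5798 [y] (1,2)
    t=1.6150 [y] (1,3)
    t=2.0478 [x] (2,3)
    t=2.6503 [y] (2,4) — stop
  → r_3 = 2.6503
beam 4: φ=135°, α=165°
  cosα=-0.9659 sinα=0.2588 | (1,1) | tMaxX 0.4866 tMaxY 2.1637 | tΔX 1.0353 tΔY 3.8637
    t=0.4866 [x] (0,1) — stop
  → r_4 = 0.4866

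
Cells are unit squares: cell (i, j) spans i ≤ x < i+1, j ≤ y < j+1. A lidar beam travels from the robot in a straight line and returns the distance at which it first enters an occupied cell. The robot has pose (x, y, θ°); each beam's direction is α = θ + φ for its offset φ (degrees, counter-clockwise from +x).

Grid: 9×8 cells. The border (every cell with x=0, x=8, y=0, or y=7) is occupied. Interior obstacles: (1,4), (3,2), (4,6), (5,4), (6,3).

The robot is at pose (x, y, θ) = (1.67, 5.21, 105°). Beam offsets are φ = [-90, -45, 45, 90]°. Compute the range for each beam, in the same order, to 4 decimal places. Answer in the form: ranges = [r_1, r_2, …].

ranges = [3.0523, 2.0669, 0.7736, 0.6936]

beam 1: φ=-90°, α=15°
  d=(0.9659,0.2588)  start (1,5)  tX=0.3416 tY=3.0523  stride 1/|dx|=1.0353 1/|dy|=3.8637
    cross x-line → (2,5), t=0.3416
    cross x-line → (3,5), t=1.3769
    cross x-line → (4,5), t=2.4122
    cross y-line → (4,6), t=3.0523 (wall)
  → r_1 = 3.0523
beam 2: φ=-45°, α=60°
  d=(0.5000,0.8660)  start (1,5)  tX=0.6600 tY=0.9122  stride 1/|dx|=2.0000 1/|dy|=1.1547
    cross x-line → (2,5), t=0.6600
    cross y-line → (2,6), t=0.9122
    cross y-line → (2,7), t=2.0669 (wall)
  → r_2 = 2.0669
beam 3: φ=45°, α=150°
  d=(-0.8660,0.5000)  start (1,5)  tX=0.7736 tY=1.5800  stride 1/|dx|=1.1547 1/|dy|=2.0000
    cross x-line → (0,5), t=0.7736 (wall)
  → r_3 = 0.7736
beam 4: φ=90°, α=195°
  d=(-0.9659,-0.2588)  start (1,5)  tX=0.6936 tY=0.8114  stride 1/|dx|=1.0353 1/|dy|=3.8637
    cross x-line → (0,5), t=0.6936 (wall)
  → r_4 = 0.6936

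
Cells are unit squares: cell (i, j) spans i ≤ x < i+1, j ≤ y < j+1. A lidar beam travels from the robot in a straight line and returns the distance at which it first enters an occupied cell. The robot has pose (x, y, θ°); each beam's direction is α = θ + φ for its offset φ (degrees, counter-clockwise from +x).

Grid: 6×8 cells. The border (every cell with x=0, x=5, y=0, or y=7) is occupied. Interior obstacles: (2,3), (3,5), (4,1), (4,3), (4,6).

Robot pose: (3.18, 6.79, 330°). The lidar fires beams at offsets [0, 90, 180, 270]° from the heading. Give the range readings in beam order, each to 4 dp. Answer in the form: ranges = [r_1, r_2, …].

beam 1: φ=0°, α=330°
  d=(0.8660,-0.5000)  start (3,6)  tX=0.9469 tY=1.5800  stride 1/|dx|=1.1547 1/|dy|=2.0000
    cross x-line → (4,6), t=0.9469 (wall)
  → r_1 = 0.9469
beam 2: φ=90°, α=60°
  d=(0.5000,0.8660)  start (3,6)  tX=1.6400 tY=0.2425  stride 1/|dx|=2.0000 1/|dy|=1.1547
    cross y-line → (3,7), t=0.2425 (wall)
  → r_2 = 0.2425
beam 3: φ=180°, α=150°
  d=(-0.8660,0.5000)  start (3,6)  tX=0.2078 tY=0.4200  stride 1/|dx|=1.1547 1/|dy|=2.0000
    cross x-line → (2,6), t=0.2078
    cross y-line → (2,7), t=0.4200 (wall)
  → r_3 = 0.4200
beam 4: φ=270°, α=240°
  d=(-0.5000,-0.8660)  start (3,6)  tX=0.3600 tY=0.9122  stride 1/|dx|=2.0000 1/|dy|=1.1547
    cross x-line → (2,6), t=0.3600
    cross y-line → (2,5), t=0.9122
    cross y-line → (2,4), t=2.0669
    cross x-line → (1,4), t=2.3600
    cross y-line → (1,3), t=3.2216
    cross x-line → (0,3), t=4.3600 (wall)
  → r_4 = 4.3600

ranges = [0.9469, 0.2425, 0.4200, 4.3600]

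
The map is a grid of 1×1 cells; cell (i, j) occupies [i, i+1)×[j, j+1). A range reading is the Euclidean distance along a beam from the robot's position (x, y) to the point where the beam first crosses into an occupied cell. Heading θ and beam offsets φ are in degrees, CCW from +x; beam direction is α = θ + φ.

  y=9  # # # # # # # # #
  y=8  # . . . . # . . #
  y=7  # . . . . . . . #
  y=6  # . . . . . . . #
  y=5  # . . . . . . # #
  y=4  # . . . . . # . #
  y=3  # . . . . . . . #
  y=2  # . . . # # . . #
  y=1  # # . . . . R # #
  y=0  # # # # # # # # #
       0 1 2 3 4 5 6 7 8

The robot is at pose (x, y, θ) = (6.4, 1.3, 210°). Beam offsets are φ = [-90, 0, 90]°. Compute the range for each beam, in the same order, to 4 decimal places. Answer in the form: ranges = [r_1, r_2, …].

beam 1: φ=-90°, α=120°
  dir = (cos 120°, sin 120°) = (-0.5000, 0.8660); from cell (6,1)
  next x-line at t=0.8000, next y-line at t=0.8083; Δt_x=2.0000, Δt_y=1.1547
    x: enter (5,1) at t=0.8000
    y: enter (5,2) at t=0.8083 ← occupied
  → r_1 = 0.8083
beam 2: φ=0°, α=210°
  dir = (cos 210°, sin 210°) = (-0.8660, -0.5000); from cell (6,1)
  next x-line at t=0.4619, next y-line at t=0.6000; Δt_x=1.1547, Δt_y=2.0000
    x: enter (5,1) at t=0.4619
    y: enter (5,0) at t=0.6000 ← occupied
  → r_2 = 0.6000
beam 3: φ=90°, α=300°
  dir = (cos 300°, sin 300°) = (0.5000, -0.8660); from cell (6,1)
  next x-line at t=1.2000, next y-line at t=0.3464; Δt_x=2.0000, Δt_y=1.1547
    y: enter (6,0) at t=0.3464 ← occupied
  → r_3 = 0.3464

ranges = [0.8083, 0.6000, 0.3464]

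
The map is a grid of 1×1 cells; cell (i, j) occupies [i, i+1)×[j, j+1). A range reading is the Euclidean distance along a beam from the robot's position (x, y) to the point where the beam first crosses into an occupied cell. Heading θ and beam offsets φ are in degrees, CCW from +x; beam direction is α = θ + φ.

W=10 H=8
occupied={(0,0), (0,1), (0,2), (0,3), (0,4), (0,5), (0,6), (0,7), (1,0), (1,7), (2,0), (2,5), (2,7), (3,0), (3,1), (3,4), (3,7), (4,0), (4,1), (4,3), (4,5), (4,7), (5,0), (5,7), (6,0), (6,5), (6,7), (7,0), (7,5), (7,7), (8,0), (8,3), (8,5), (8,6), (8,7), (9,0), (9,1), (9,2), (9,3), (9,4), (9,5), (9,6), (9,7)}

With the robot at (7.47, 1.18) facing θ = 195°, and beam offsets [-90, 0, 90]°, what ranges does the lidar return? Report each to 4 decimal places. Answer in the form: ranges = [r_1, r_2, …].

beam 1: φ=-90°, α=105°
  cosα=-0.2588 sinα=0.9659 | (7,1) | tMaxX 1.8159 tMaxY 0.8489 | tΔX 3.8637 tΔY 1.0353
    t=0.8489 [y] (7,2)
    t=1.8159 [x] (6,2)
    t=1.8842 [y] (6,3)
    t=2.9195 [y] (6,4)
    t=3.9548 [y] (6,5) — stop
  → r_1 = 3.9548
beam 2: φ=0°, α=195°
  cosα=-0.9659 sinα=-0.2588 | (7,1) | tMaxX 0.4866 tMaxY 0.6955 | tΔX 1.0353 tΔY 3.8637
    t=0.4866 [x] (6,1)
    t=0.6955 [y] (6,0) — stop
  → r_2 = 0.6955
beam 3: φ=90°, α=285°
  cosα=0.2588 sinα=-0.9659 | (7,1) | tMaxX 2.0478 tMaxY 0.1863 | tΔX 3.8637 tΔY 1.0353
    t=0.1863 [y] (7,0) — stop
  → r_3 = 0.1863

ranges = [3.9548, 0.6955, 0.1863]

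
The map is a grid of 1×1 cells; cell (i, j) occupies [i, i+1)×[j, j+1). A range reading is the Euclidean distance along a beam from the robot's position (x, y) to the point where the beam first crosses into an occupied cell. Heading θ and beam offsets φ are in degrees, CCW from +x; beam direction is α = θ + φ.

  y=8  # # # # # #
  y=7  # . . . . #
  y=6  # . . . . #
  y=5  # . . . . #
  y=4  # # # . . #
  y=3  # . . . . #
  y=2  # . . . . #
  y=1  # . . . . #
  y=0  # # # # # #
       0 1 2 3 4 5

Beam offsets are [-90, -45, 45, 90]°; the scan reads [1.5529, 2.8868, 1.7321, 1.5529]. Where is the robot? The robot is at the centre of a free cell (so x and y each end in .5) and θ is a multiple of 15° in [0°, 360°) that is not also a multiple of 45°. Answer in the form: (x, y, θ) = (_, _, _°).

(x, y, θ) = (2.5, 6.5, 15°)

Enumerate (i+0.5, j+0.5, θ) over the 26 free cells and 16 admissible headings. For each, cast all 4 beams and compare to the given ranges.
  (3.5, 5.5, 120°): beam 1 = 1.7321 ≠ 1.5529 ✗
  (4.5, 1.5, 255°): beam 1 = 3.6235 ≠ 1.5529 ✗
  (3.5, 1.5, 300°): beam 1 = 1.0000 ≠ 1.5529 ✗
  (4.5, 1.5, 330°): beam 1 = 0.5774 ≠ 1.5529 ✗
  (4.5, 3.5, 30°): beam 1 = 1.0000 ≠ 1.5529 ✗
  …
  (2.5, 6.5, 15°): r_1=1.5529, r_2=2.8868, r_3=1.7321, r_4=1.5529 — all match ✓
Unique over the lattice → pose = (2.5, 6.5, 15°).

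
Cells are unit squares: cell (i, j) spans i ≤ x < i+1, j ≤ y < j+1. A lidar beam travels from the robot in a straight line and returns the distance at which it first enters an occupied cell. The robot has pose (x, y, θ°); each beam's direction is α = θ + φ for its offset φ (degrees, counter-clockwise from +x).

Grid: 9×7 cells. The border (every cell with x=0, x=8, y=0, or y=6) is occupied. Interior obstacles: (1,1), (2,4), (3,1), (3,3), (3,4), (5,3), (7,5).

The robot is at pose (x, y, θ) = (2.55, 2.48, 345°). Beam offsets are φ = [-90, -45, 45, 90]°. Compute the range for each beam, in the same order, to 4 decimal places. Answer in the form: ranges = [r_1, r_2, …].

beam 1: φ=-90°, α=255°
  direction (-0.2588, -0.9659); cell (2,2); t to first gridline: x 2.1250, y 0.4969 (then +3.8637 / +1.0353)
    (2,1) via y @ 0.4969
    (2,0) via y @ 1.5322  # hit
  → r_1 = 1.5322
beam 2: φ=-45°, α=300°
  direction (0.5000, -0.8660); cell (2,2); t to first gridline: x 0.9000, y 0.5543 (then +2.0000 / +1.1547)
    (2,1) via y @ 0.5543
    (3,1) via x @ 0.9000  # hit
  → r_2 = 0.9000
beam 3: φ=45°, α=30°
  direction (0.8660, 0.5000); cell (2,2); t to first gridline: x 0.5196, y 1.0400 (then +1.1547 / +2.0000)
    (3,2) via x @ 0.5196
    (3,3) via y @ 1.0400  # hit
  → r_3 = 1.0400
beam 4: φ=90°, α=75°
  direction (0.2588, 0.9659); cell (2,2); t to first gridline: x 1.7387, y 0.5383 (then +3.8637 / +1.0353)
    (2,3) via y @ 0.5383
    (2,4) via y @ 1.5736  # hit
  → r_4 = 1.5736

ranges = [1.5322, 0.9000, 1.0400, 1.5736]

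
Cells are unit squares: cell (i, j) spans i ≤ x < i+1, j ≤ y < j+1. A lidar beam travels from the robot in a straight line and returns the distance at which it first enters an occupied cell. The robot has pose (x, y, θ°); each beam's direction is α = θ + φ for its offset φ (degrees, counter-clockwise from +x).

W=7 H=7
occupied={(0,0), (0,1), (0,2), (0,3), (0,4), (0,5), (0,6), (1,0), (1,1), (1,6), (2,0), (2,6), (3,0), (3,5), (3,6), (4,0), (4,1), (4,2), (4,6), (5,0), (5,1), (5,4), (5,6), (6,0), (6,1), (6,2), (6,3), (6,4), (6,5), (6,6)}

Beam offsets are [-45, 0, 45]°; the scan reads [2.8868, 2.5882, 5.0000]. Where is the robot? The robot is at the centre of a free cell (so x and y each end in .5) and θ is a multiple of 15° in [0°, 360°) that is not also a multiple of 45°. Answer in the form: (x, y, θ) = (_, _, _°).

(x, y, θ) = (1.5, 3.5, 345°)

The pose lattice has 19·16 = 304 candidates. Test each by forward raycasting.
  (1.5, 5.5, 105°): beam 1 = 0.5774 ≠ 2.8868 ✗
  (1.5, 3.5, 240°): beam 1 = 0.5176 ≠ 2.8868 ✗
  (2.5, 5.5, 105°): beam 1 = 0.5774 ≠ 2.8868 ✗
  (5.5, 5.5, 165°): beam 1 = 0.5774 ≠ 2.8868 ✗
  …
  (1.5, 3.5, 345°): r_1=2.8868, r_2=2.5882, r_3=5.0000 — all match ✓
Only this pose fits every beam.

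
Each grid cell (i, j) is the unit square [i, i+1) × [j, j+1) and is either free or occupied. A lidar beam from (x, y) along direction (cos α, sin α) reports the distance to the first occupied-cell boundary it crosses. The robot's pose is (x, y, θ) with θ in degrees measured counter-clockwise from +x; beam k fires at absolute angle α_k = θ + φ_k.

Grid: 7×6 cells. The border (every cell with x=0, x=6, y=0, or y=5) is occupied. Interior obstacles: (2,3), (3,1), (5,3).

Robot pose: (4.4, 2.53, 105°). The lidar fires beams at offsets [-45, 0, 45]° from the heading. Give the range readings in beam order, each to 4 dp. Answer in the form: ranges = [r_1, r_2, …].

ranges = [1.2000, 2.5571, 1.6166]

beam 1: φ=-45°, α=60°
  cosα=0.5000 sinα=0.8660 | (4,2) | tMaxX 1.2000 tMaxY 0.5427 | tΔX 2.0000 tΔY 1.1547
    t=0.5427 [y] (4,3)
    t=1.2000 [x] (5,3) — stop
  → r_1 = 1.2000
beam 2: φ=0°, α=105°
  cosα=-0.2588 sinα=0.9659 | (4,2) | tMaxX 1.5455 tMaxY 0.4866 | tΔX 3.8637 tΔY 1.0353
    t=0.4866 [y] (4,3)
    t=1.5219 [y] (4,4)
    t=1.5455 [x] (3,4)
    t=2.5571 [y] (3,5) — stop
  → r_2 = 2.5571
beam 3: φ=45°, α=150°
  cosα=-0.8660 sinα=0.5000 | (4,2) | tMaxX 0.4619 tMaxY 0.9400 | tΔX 1.1547 tΔY 2.0000
    t=0.4619 [x] (3,2)
    t=0.9400 [y] (3,3)
    t=1.6166 [x] (2,3) — stop
  → r_3 = 1.6166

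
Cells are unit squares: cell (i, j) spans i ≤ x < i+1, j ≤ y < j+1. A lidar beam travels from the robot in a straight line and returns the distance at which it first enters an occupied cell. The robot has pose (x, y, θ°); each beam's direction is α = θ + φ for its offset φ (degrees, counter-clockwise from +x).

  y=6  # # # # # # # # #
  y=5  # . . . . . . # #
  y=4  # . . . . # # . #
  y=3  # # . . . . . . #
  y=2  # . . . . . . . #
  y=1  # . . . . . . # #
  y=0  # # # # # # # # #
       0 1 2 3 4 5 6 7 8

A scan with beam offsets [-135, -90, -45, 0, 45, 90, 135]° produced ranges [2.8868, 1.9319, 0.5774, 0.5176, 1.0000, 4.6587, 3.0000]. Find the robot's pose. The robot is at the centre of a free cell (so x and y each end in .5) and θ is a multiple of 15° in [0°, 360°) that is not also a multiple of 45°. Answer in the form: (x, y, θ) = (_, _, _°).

(x, y, θ) = (3.5, 1.5, 285°)

Candidates: 30 free-cell centres × 16 headings = 480 poses. Raycast each; keep the one whose scan matches to 4 dp.
  (7.5, 2.5, 150°): beam 1 = 0.5176 ≠ 2.8868 ✗
  (6.5, 1.5, 210°): beam 1 = 3.6235 ≠ 2.8868 ✗
  (7.5, 4.5, 345°): beam 1 = 0.5774 ≠ 2.8868 ✗
  (1.5, 4.5, 345°): beam 1 = 0.5774 ≠ 2.8868 ✗
  …
  (3.5, 1.5, 285°): r_1=2.8868, r_2=1.9319, r_3=0.5774, r_4=0.5176, r_5=1.0000, r_6=4.6587, r_7=3.0000 — all match ✓
Only this pose fits every beam.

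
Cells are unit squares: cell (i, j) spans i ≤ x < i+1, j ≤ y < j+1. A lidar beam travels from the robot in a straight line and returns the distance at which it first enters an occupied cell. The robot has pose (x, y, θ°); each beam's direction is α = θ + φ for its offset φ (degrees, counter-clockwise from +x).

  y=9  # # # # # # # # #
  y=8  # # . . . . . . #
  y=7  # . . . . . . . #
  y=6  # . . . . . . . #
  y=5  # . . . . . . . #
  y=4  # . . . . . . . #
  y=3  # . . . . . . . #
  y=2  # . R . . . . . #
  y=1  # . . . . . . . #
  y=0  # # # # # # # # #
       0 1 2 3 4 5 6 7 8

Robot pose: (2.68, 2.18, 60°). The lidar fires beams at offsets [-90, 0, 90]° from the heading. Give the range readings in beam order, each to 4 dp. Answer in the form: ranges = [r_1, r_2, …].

beam 1: φ=-90°, α=330°
  cosα=0.8660 sinα=-0.5000 | (2,2) | tMaxX 0.3695 tMaxY 0.3600 | tΔX 1.1547 tΔY 2.0000
    t=0.3600 [y] (2,1)
    t=0.3695 [x] (3,1)
    t=1.5242 [x] (4,1)
    t=2.3600 [y] (4,0) — stop
  → r_1 = 2.3600
beam 2: φ=0°, α=60°
  cosα=0.5000 sinα=0.8660 | (2,2) | tMaxX 0.6400 tMaxY 0.9469 | tΔX 2.0000 tΔY 1.1547
    t=0.6400 [x] (3,2)
    t=0.9469 [y] (3,3)
    t=2.1016 [y] (3,4)
    t=2.6400 [x] (4,4)
    t=3.2563 [y] (4,5)
    t=4.4110 [y] (4,6)
    t=4.6400 [x] (5,6)
    t=5.5657 [y] (5,7)
    t=6.6400 [x] (6,7)
    t=6.7204 [y] (6,8)
    t=7.8751 [y] (6,9) — stop
  → r_2 = 7.8751
beam 3: φ=90°, α=150°
  cosα=-0.8660 sinα=0.5000 | (2,2) | tMaxX 0.7852 tMaxY 1.6400 | tΔX 1.1547 tΔY 2.0000
    t=0.7852 [x] (1,2)
    t=1.6400 [y] (1,3)
    t=1.9399 [x] (0,3) — stop
  → r_3 = 1.9399

ranges = [2.3600, 7.8751, 1.9399]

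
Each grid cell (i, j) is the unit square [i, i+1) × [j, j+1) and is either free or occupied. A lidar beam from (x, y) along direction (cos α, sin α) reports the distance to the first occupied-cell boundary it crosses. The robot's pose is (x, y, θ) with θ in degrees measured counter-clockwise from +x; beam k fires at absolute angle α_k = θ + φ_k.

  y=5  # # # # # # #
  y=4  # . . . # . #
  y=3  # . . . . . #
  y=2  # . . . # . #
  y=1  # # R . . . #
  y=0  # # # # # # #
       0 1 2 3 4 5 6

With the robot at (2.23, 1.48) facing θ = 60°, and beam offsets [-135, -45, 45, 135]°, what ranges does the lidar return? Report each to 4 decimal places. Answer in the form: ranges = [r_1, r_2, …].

beam 1: φ=-135°, α=285°
  cosα=0.2588 sinα=-0.9659 | (2,1) | tMaxX 2.9751 tMaxY 0.4969 | tΔX 3.8637 tΔY 1.0353
    t=0.4969 [y] (2,0) — stop
  → r_1 = 0.4969
beam 2: φ=-45°, α=15°
  cosα=0.9659 sinα=0.2588 | (2,1) | tMaxX 0.7972 tMaxY 2.0091 | tΔX 1.0353 tΔY 3.8637
    t=0.7972 [x] (3,1)
    t=1.8324 [x] (4,1)
    t=2.0091 [y] (4,2) — stop
  → r_2 = 2.0091
beam 3: φ=45°, α=105°
  cosα=-0.2588 sinα=0.9659 | (2,1) | tMaxX 0.8887 tMaxY 0.5383 | tΔX 3.8637 tΔY 1.0353
    t=0.5383 [y] (2,2)
    t=0.8887 [x] (1,2)
    t=1.5736 [y] (1,3)
    t=2.6089 [y] (1,4)
    t=3.6442 [y] (1,5) — stop
  → r_3 = 3.6442
beam 4: φ=135°, α=195°
  cosα=-0.9659 sinα=-0.2588 | (2,1) | tMaxX 0.2381 tMaxY 1.8546 | tΔX 1.0353 tΔY 3.8637
    t=0.2381 [x] (1,1) — stop
  → r_4 = 0.2381

ranges = [0.4969, 2.0091, 3.6442, 0.2381]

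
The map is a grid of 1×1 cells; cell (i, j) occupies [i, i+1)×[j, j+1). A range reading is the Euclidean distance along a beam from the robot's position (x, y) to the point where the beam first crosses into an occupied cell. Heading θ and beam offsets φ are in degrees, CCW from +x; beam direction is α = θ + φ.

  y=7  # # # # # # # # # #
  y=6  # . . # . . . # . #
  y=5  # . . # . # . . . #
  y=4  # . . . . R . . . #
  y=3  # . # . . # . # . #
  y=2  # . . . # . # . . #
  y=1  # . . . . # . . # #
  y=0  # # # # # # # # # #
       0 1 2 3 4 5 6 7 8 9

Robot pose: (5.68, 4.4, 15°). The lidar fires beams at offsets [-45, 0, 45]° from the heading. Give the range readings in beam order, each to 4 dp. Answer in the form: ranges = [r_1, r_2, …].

ranges = [1.5242, 3.4371, 2.6400]

beam 1: φ=-45°, α=330°
  cosα=0.8660 sinα=-0.5000 | (5,4) | tMaxX 0.3695 tMaxY 0.8000 | tΔX 1.1547 tΔY 2.0000
    t=0.3695 [x] (6,4)
    t=0.8000 [y] (6,3)
    t=1.5242 [x] (7,3) — stop
  → r_1 = 1.5242
beam 2: φ=0°, α=15°
  cosα=0.9659 sinα=0.2588 | (5,4) | tMaxX 0.3313 tMaxY 2.3182 | tΔX 1.0353 tΔY 3.8637
    t=0.3313 [x] (6,4)
    t=1.3666 [x] (7,4)
    t=2.3182 [y] (7,5)
    t=2.4018 [x] (8,5)
    t=3.4371 [x] (9,5) — stop
  → r_2 = 3.4371
beam 3: φ=45°, α=60°
  cosα=0.5000 sinα=0.8660 | (5,4) | tMaxX 0.6400 tMaxY 0.6928 | tΔX 2.0000 tΔY 1.1547
    t=0.6400 [x] (6,4)
    t=0.6928 [y] (6,5)
    t=1.8475 [y] (6,6)
    t=2.6400 [x] (7,6) — stop
  → r_3 = 2.6400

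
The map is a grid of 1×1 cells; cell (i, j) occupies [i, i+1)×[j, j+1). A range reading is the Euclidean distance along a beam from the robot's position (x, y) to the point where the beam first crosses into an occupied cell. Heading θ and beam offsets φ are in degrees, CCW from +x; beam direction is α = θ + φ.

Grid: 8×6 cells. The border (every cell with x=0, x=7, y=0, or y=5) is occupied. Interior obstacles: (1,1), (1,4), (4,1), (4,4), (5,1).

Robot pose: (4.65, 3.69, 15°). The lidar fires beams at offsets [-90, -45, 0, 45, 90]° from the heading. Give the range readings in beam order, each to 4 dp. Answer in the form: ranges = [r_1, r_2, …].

ranges = [1.7496, 2.7135, 2.4329, 0.3580, 0.3209]

beam 1: φ=-90°, α=285°
  cosα=0.2588 sinα=-0.9659 | (4,3) | tMaxX 1.3523 tMaxY 0.7143 | tΔX 3.8637 tΔY 1.0353
    t=0.7143 [y] (4,2)
    t=1.3523 [x] (5,2)
    t=1.7496 [y] (5,1) — stop
  → r_1 = 1.7496
beam 2: φ=-45°, α=330°
  cosα=0.8660 sinα=-0.5000 | (4,3) | tMaxX 0.4041 tMaxY 1.3800 | tΔX 1.1547 tΔY 2.0000
    t=0.4041 [x] (5,3)
    t=1.3800 [y] (5,2)
    t=1.5588 [x] (6,2)
    t=2.7135 [x] (7,2) — stop
  → r_2 = 2.7135
beam 3: φ=0°, α=15°
  cosα=0.9659 sinα=0.2588 | (4,3) | tMaxX 0.3623 tMaxY 1.1977 | tΔX 1.0353 tΔY 3.8637
    t=0.3623 [x] (5,3)
    t=1.1977 [y] (5,4)
    t=1.3976 [x] (6,4)
    t=2.4329 [x] (7,4) — stop
  → r_3 = 2.4329
beam 4: φ=45°, α=60°
  cosα=0.5000 sinα=0.8660 | (4,3) | tMaxX 0.7000 tMaxY 0.3580 | tΔX 2.0000 tΔY 1.1547
    t=0.3580 [y] (4,4) — stop
  → r_4 = 0.3580
beam 5: φ=90°, α=105°
  cosα=-0.2588 sinα=0.9659 | (4,3) | tMaxX 2.5114 tMaxY 0.3209 | tΔX 3.8637 tΔY 1.0353
    t=0.3209 [y] (4,4) — stop
  → r_5 = 0.3209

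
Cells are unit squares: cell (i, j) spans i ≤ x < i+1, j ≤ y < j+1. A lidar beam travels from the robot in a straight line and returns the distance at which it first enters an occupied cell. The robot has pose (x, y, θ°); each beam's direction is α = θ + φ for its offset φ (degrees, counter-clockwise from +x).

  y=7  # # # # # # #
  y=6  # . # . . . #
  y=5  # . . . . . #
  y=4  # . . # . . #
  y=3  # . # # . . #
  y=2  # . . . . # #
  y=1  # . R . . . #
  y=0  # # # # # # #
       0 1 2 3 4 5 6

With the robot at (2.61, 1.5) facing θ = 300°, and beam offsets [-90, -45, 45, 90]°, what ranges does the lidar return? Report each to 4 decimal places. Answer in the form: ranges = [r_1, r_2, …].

ranges = [1.0000, 0.5176, 1.9319, 2.7597]

beam 1: φ=-90°, α=210°
  dir = (cos 210°, sin 210°) = (-0.8660, -0.5000); from cell (2,1)
  next x-line at t=0.7044, next y-line at t=1.0000; Δt_x=1.1547, Δt_y=2.0000
    x: enter (1,1) at t=0.7044
    y: enter (1,0) at t=1.0000 ← occupied
  → r_1 = 1.0000
beam 2: φ=-45°, α=255°
  dir = (cos 255°, sin 255°) = (-0.2588, -0.9659); from cell (2,1)
  next x-line at t=2.3569, next y-line at t=0.5176; Δt_x=3.8637, Δt_y=1.0353
    y: enter (2,0) at t=0.5176 ← occupied
  → r_2 = 0.5176
beam 3: φ=45°, α=345°
  dir = (cos 345°, sin 345°) = (0.9659, -0.2588); from cell (2,1)
  next x-line at t=0.4038, next y-line at t=1.9319; Δt_x=1.0353, Δt_y=3.8637
    x: enter (3,1) at t=0.4038
    x: enter (4,1) at t=1.4390
    y: enter (4,0) at t=1.9319 ← occupied
  → r_3 = 1.9319
beam 4: φ=90°, α=30°
  dir = (cos 30°, sin 30°) = (0.8660, 0.5000); from cell (2,1)
  next x-line at t=0.4503, next y-line at t=1.0000; Δt_x=1.1547, Δt_y=2.0000
    x: enter (3,1) at t=0.4503
    y: enter (3,2) at t=1.0000
    x: enter (4,2) at t=1.6050
    x: enter (5,2) at t=2.7597 ← occupied
  → r_4 = 2.7597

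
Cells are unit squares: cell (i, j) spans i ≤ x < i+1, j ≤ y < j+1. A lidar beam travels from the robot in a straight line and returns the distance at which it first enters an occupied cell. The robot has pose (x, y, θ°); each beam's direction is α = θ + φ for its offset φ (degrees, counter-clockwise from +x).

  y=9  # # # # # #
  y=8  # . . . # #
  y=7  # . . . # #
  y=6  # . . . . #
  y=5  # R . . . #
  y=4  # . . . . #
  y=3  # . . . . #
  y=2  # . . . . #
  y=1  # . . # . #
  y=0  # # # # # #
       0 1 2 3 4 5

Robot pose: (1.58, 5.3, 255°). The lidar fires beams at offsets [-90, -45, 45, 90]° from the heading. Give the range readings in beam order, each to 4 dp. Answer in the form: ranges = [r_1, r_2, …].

beam 1: φ=-90°, α=165°
  d=(-0.9659,0.2588)  start (1,5)  tX=0.6005 tY=2.7046  stride 1/|dx|=1.0353 1/|dy|=3.8637
    cross x-line → (0,5), t=0.6005 (wall)
  → r_1 = 0.6005
beam 2: φ=-45°, α=210°
  d=(-0.8660,-0.5000)  start (1,5)  tX=0.6697 tY=0.6000  stride 1/|dx|=1.1547 1/|dy|=2.0000
    cross y-line → (1,4), t=0.6000
    cross x-line → (0,4), t=0.6697 (wall)
  → r_2 = 0.6697
beam 3: φ=45°, α=300°
  d=(0.5000,-0.8660)  start (1,5)  tX=0.8400 tY=0.3464  stride 1/|dx|=2.0000 1/|dy|=1.1547
    cross y-line → (1,4), t=0.3464
    cross x-line → (2,4), t=0.8400
    cross y-line → (2,3), t=1.5011
    cross y-line → (2,2), t=2.6558
    cross x-line → (3,2), t=2.8400
    cross y-line → (3,1), t=3.8105 (wall)
  → r_3 = 3.8105
beam 4: φ=90°, α=345°
  d=(0.9659,-0.2588)  start (1,5)  tX=0.4348 tY=1.1591  stride 1/|dx|=1.0353 1/|dy|=3.8637
    cross x-line → (2,5), t=0.4348
    cross y-line → (2,4), t=1.1591
    cross x-line → (3,4), t=1.4701
    cross x-line → (4,4), t=2.5054
    cross x-line → (5,4), t=3.5406 (wall)
  → r_4 = 3.5406

ranges = [0.6005, 0.6697, 3.8105, 3.5406]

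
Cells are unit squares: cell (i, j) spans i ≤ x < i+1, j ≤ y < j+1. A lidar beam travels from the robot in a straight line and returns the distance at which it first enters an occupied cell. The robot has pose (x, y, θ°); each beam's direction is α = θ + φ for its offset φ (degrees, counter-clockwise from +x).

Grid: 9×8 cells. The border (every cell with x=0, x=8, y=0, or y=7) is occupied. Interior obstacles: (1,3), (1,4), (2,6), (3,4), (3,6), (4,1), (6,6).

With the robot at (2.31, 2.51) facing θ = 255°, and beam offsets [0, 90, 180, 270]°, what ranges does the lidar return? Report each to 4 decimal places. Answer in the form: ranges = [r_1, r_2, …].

beam 1: φ=0°, α=255°
  dir = (cos 255°, sin 255°) = (-0.2588, -0.9659); from cell (2,2)
  next x-line at t=1.1977, next y-line at t=0.5280; Δt_x=3.8637, Δt_y=1.0353
    y: enter (2,1) at t=0.5280
    x: enter (1,1) at t=1.1977
    y: enter (1,0) at t=1.5633 ← occupied
  → r_1 = 1.5633
beam 2: φ=90°, α=345°
  dir = (cos 345°, sin 345°) = (0.9659, -0.2588); from cell (2,2)
  next x-line at t=0.7143, next y-line at t=1.9705; Δt_x=1.0353, Δt_y=3.8637
    x: enter (3,2) at t=0.7143
    x: enter (4,2) at t=1.7496
    y: enter (4,1) at t=1.9705 ← occupied
  → r_2 = 1.9705
beam 3: φ=180°, α=75°
  dir = (cos 75°, sin 75°) = (0.2588, 0.9659); from cell (2,2)
  next x-line at t=2.6660, next y-line at t=0.5073; Δt_x=3.8637, Δt_y=1.0353
    y: enter (2,3) at t=0.5073
    y: enter (2,4) at t=1.5426
    y: enter (2,5) at t=2.5778
    x: enter (3,5) at t=2.6660
    y: enter (3,6) at t=3.6131 ← occupied
  → r_3 = 3.6131
beam 4: φ=270°, α=165°
  dir = (cos 165°, sin 165°) = (-0.9659, 0.2588); from cell (2,2)
  next x-line at t=0.3209, next y-line at t=1.8932; Δt_x=1.0353, Δt_y=3.8637
    x: enter (1,2) at t=0.3209
    x: enter (0,2) at t=1.3562 ← occupied
  → r_4 = 1.3562

ranges = [1.5633, 1.9705, 3.6131, 1.3562]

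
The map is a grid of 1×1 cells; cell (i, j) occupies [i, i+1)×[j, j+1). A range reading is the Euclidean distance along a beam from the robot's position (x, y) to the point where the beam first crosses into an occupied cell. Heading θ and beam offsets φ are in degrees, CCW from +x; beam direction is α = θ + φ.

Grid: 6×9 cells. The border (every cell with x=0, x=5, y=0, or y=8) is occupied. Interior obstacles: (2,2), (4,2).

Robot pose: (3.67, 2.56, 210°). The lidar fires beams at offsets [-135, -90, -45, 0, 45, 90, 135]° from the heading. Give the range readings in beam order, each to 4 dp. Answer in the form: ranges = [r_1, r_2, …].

beam 1: φ=-135°, α=75°
  d=(0.2588,0.9659)  start (3,2)  tX=1.2750 tY=0.4555  stride 1/|dx|=3.8637 1/|dy|=1.0353
    cross y-line → (3,3), t=0.4555
    cross x-line → (4,3), t=1.2750
    cross y-line → (4,4), t=1.4908
    cross y-line → (4,5), t=2.5261
    cross y-line → (4,6), t=3.5614
    cross y-line → (4,7), t=4.5966
    cross x-line → (5,7), t=5.1387 (wall)
  → r_1 = 5.1387
beam 2: φ=-90°, α=120°
  d=(-0.5000,0.8660)  start (3,2)  tX=1.3400 tY=0.5081  stride 1/|dx|=2.0000 1/|dy|=1.1547
    cross y-line → (3,3), t=0.5081
    cross x-line → (2,3), t=1.3400
    cross y-line → (2,4), t=1.6628
    cross y-line → (2,5), t=2.8175
    cross x-line → (1,5), t=3.3400
    cross y-line → (1,6), t=3.9722
    cross y-line → (1,7), t=5.1269
    cross x-line → (0,7), t=5.3400 (wall)
  → r_2 = 5.3400
beam 3: φ=-45°, α=165°
  d=(-0.9659,0.2588)  start (3,2)  tX=0.6936 tY=1.7000  stride 1/|dx|=1.0353 1/|dy|=3.8637
    cross x-line → (2,2), t=0.6936 (wall)
  → r_3 = 0.6936
beam 4: φ=0°, α=210°
  d=(-0.8660,-0.5000)  start (3,2)  tX=0.7736 tY=1.1200  stride 1/|dx|=1.1547 1/|dy|=2.0000
    cross x-line → (2,2), t=0.7736 (wall)
  → r_4 = 0.7736
beam 5: φ=45°, α=255°
  d=(-0.2588,-0.9659)  start (3,2)  tX=2.5887 tY=0.5798  stride 1/|dx|=3.8637 1/|dy|=1.0353
    cross y-line → (3,1), t=0.5798
    cross y-line → (3,0), t=1.6150 (wall)
  → r_5 = 1.6150
beam 6: φ=90°, α=300°
  d=(0.5000,-0.8660)  start (3,2)  tX=0.6600 tY=0.6466  stride 1/|dx|=2.0000 1/|dy|=1.1547
    cross y-line → (3,1), t=0.6466
    cross x-line → (4,1), t=0.6600
    cross y-line → (4,0), t=1.8013 (wall)
  → r_6 = 1.8013
beam 7: φ=135°, α=345°
  d=(0.9659,-0.2588)  start (3,2)  tX=0.3416 tY=2.1637  stride 1/|dx|=1.0353 1/|dy|=3.8637
    cross x-line → (4,2), t=0.3416 (wall)
  → r_7 = 0.3416

ranges = [5.1387, 5.3400, 0.6936, 0.7736, 1.6150, 1.8013, 0.3416]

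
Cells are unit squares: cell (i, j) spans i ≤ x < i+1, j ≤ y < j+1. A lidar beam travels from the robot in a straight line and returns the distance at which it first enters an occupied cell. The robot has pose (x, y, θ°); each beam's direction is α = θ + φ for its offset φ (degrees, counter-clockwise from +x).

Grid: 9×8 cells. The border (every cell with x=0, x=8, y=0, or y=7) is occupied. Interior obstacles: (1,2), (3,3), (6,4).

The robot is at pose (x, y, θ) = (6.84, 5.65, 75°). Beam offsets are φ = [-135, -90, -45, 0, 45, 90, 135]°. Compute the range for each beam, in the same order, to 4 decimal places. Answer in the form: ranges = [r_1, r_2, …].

beam 1: φ=-135°, α=300°
  direction (0.5000, -0.8660); cell (6,5); t to first gridline: x 0.3200, y 0.7506 (then +2.0000 / +1.1547)
    (7,5) via x @ 0.3200
    (7,4) via y @ 0.7506
    (7,3) via y @ 1.9053
    (8,3) via x @ 2.3200  # hit
  → r_1 = 2.3200
beam 2: φ=-90°, α=345°
  direction (0.9659, -0.2588); cell (6,5); t to first gridline: x 0.1656, y 2.5114 (then +1.0353 / +3.8637)
    (7,5) via x @ 0.1656
    (8,5) via x @ 1.2009  # hit
  → r_2 = 1.2009
beam 3: φ=-45°, α=30°
  direction (0.8660, 0.5000); cell (6,5); t to first gridline: x 0.1848, y 0.7000 (then +1.1547 / +2.0000)
    (7,5) via x @ 0.1848
    (7,6) via y @ 0.7000
    (8,6) via x @ 1.3395  # hit
  → r_3 = 1.3395
beam 4: φ=0°, α=75°
  direction (0.2588, 0.9659); cell (6,5); t to first gridline: x 0.6182, y 0.3623 (then +3.8637 / +1.0353)
    (6,6) via y @ 0.3623
    (7,6) via x @ 0.6182
    (7,7) via y @ 1.3976  # hit
  → r_4 = 1.3976
beam 5: φ=45°, α=120°
  direction (-0.5000, 0.8660); cell (6,5); t to first gridline: x 1.6800, y 0.4041 (then +2.0000 / +1.1547)
    (6,6) via y @ 0.4041
    (6,7) via y @ 1.5588  # hit
  → r_5 = 1.5588
beam 6: φ=90°, α=165°
  direction (-0.9659, 0.2588); cell (6,5); t to first gridline: x 0.8696, y 1.3523 (then +1.0353 / +3.8637)
    (5,5) via x @ 0.8696
    (5,6) via y @ 1.3523
    (4,6) via x @ 1.9049
    (3,6) via x @ 2.9402
    (2,6) via x @ 3.9755
    (1,6) via x @ 5.0107
    (1,7) via y @ 5.2160  # hit
  → r_6 = 5.2160
beam 7: φ=135°, α=210°
  direction (-0.8660, -0.5000); cell (6,5); t to first gridline: x 0.9699, y 1.3000 (then +1.1547 / +2.0000)
    (5,5) via x @ 0.9699
    (5,4) via y @ 1.3000
    (4,4) via x @ 2.1246
    (3,4) via x @ 3.2793
    (3,3) via y @ 3.3000  # hit
  → r_7 = 3.3000

ranges = [2.3200, 1.2009, 1.3395, 1.3976, 1.5588, 5.2160, 3.3000]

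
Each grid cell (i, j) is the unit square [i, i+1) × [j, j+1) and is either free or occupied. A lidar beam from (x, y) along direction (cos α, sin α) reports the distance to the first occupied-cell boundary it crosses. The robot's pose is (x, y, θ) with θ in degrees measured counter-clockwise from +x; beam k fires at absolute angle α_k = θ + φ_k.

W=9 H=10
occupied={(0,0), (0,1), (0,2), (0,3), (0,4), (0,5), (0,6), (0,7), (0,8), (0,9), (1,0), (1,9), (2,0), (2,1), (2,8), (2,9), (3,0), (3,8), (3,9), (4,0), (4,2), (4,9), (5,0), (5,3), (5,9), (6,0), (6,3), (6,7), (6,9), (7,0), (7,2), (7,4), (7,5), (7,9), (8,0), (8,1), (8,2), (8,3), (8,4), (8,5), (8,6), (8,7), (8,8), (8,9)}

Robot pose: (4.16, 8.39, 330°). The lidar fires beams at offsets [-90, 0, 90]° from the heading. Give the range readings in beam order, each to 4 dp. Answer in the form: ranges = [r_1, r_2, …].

ranges = [0.3200, 2.1246, 0.7044]

beam 1: φ=-90°, α=240°
  d=(-0.5000,-0.8660)  start (4,8)  tX=0.3200 tY=0.4503  stride 1/|dx|=2.0000 1/|dy|=1.1547
    cross x-line → (3,8), t=0.3200 (wall)
  → r_1 = 0.3200
beam 2: φ=0°, α=330°
  d=(0.8660,-0.5000)  start (4,8)  tX=0.9699 tY=0.7800  stride 1/|dx|=1.1547 1/|dy|=2.0000
    cross y-line → (4,7), t=0.7800
    cross x-line → (5,7), t=0.9699
    cross x-line → (6,7), t=2.1246 (wall)
  → r_2 = 2.1246
beam 3: φ=90°, α=60°
  d=(0.5000,0.8660)  start (4,8)  tX=1.6800 tY=0.7044  stride 1/|dx|=2.0000 1/|dy|=1.1547
    cross y-line → (4,9), t=0.7044 (wall)
  → r_3 = 0.7044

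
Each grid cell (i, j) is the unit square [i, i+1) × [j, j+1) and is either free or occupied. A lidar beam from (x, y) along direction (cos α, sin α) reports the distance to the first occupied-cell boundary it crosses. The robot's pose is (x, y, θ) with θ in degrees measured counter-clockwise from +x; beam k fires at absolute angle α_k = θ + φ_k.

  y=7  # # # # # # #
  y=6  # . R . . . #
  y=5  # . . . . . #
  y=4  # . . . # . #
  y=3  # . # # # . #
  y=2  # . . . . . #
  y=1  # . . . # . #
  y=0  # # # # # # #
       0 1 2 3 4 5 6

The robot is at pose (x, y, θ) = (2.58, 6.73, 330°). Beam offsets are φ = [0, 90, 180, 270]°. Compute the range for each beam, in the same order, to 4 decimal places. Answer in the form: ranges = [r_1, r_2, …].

beam 1: φ=0°, α=330°
  dir = (cos 330°, sin 330°) = (0.8660, -0.5000); from cell (2,6)
  next x-line at t=0.4850, next y-line at t=1.4600; Δt_x=1.1547, Δt_y=2.0000
    x: enter (3,6) at t=0.4850
    y: enter (3,5) at t=1.4600
    x: enter (4,5) at t=1.6397
    x: enter (5,5) at t=2.7944
    y: enter (5,4) at t=3.4600
    x: enter (6,4) at t=3.9491 ← occupied
  → r_1 = 3.9491
beam 2: φ=90°, α=60°
  dir = (cos 60°, sin 60°) = (0.5000, 0.8660); from cell (2,6)
  next x-line at t=0.8400, next y-line at t=0.3118; Δt_x=2.0000, Δt_y=1.1547
    y: enter (2,7) at t=0.3118 ← occupied
  → r_2 = 0.3118
beam 3: φ=180°, α=150°
  dir = (cos 150°, sin 150°) = (-0.8660, 0.5000); from cell (2,6)
  next x-line at t=0.6697, next y-line at t=0.5400; Δt_x=1.1547, Δt_y=2.0000
    y: enter (2,7) at t=0.5400 ← occupied
  → r_3 = 0.5400
beam 4: φ=270°, α=240°
  dir = (cos 240°, sin 240°) = (-0.5000, -0.8660); from cell (2,6)
  next x-line at t=1.1600, next y-line at t=0.8429; Δt_x=2.0000, Δt_y=1.1547
    y: enter (2,5) at t=0.8429
    x: enter (1,5) at t=1.1600
    y: enter (1,4) at t=1.9976
    y: enter (1,3) at t=3.1523
    x: enter (0,3) at t=3.1600 ← occupied
  → r_4 = 3.1600

ranges = [3.9491, 0.3118, 0.5400, 3.1600]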